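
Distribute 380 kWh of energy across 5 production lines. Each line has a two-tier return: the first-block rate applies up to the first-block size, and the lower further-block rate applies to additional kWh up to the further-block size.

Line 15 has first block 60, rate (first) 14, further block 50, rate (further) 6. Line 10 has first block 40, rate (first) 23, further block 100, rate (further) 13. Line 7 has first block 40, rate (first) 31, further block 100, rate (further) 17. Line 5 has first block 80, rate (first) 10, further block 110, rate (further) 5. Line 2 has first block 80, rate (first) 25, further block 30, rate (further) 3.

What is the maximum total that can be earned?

Treat each block as its own option and order by rate: Line 7/first 31 > Line 2/first 25 > Line 10/first 23 > Line 7/second 17 > Line 15/first 14 > Line 10/second 13 > Line 5/first 10 > Line 15/second 6 > Line 5/second 5 > Line 2/second 3.
Line 7/first (31): +40 → 340 left.
Line 2/first (25): +80 → 260 left.
Line 10 first at 23: fill all 40 → 220 left.
Line 7 second at 17: fill all 100 → 120 left.
Line 15 first at 14: fill all 60 → 60 left.
60 remain; put them into Line 10 second at 13.
Total = 31×40 + 25×80 + 23×40 + 17×100 + 14×60 + 13×60 = 7480.

7480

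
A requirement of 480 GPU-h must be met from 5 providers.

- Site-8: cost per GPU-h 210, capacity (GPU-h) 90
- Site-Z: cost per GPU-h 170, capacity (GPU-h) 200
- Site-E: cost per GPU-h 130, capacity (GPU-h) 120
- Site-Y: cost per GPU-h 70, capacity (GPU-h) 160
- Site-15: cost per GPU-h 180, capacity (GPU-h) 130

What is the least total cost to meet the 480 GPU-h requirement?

Fill from the cheapest provider first.
Take 160 from Site-Y at 70 ; need 320 more.
Take 120 from Site-E at 130 ; need 200 more.
Take 200 from Site-Z at 170 ; need 0 more.
Site-15, Site-8: unused.
Cost = 160×70 + 120×130 + 200×170 = 60800.

60800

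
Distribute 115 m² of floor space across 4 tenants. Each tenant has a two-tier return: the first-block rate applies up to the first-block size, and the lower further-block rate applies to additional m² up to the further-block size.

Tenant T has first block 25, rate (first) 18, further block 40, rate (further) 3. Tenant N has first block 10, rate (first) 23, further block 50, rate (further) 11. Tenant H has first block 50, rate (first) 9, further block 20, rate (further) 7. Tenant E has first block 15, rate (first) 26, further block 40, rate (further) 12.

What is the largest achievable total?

1825

Order all 8 blocks by rate: Tenant E/first 26 > Tenant N/first 23 > Tenant T/first 18 > Tenant E/second 12 > Tenant N/second 11 > Tenant H/first 9 > Tenant H/second 7 > Tenant T/second 3.
Tenant E/first (26): +15 ; 100 left.
Tenant N/first (23): +10 ; 90 left.
Tenant T first at 18: fill all 25 ; 65 left.
Fill Tenant E second block (40 at 12) ; 25 left.
Tenant N second at 11: only 25 left, fill 25.
Total = 26×15 + 23×10 + 18×25 + 12×40 + 11×25 = 1825.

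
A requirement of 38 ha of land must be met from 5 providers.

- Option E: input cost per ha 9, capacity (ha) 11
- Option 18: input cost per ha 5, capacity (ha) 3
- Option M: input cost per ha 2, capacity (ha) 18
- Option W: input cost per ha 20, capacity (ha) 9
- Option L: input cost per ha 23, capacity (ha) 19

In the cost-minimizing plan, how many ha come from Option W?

6

Use providers in increasing cost order.
Take 18 from Option M at 2 — need 20 more.
Option 18 at 5: take all 3 ha — 17 still needed.
Take 11 from Option E at 9 — need 6 more.
Option W (20): take the remaining 6 — done.
Option L: unused.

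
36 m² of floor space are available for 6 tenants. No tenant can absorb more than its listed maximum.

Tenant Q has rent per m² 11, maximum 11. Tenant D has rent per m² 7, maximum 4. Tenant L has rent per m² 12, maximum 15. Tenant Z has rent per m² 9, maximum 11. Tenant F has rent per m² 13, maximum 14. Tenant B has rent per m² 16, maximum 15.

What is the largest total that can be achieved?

506

Highest rent per m² first: Tenant B 16 > Tenant F 13 > Tenant L 12 > Tenant Q 11 > Tenant Z 9 > Tenant D 7.
Tenant B takes 15 to reach its cap of 15 — 21 left.
Give Tenant F 14 to hit its cap of 14 — 7 left.
Only 7 left; Tenant L takes them to reach 7.
Total = 12×7 + 13×14 + 16×15 = 506.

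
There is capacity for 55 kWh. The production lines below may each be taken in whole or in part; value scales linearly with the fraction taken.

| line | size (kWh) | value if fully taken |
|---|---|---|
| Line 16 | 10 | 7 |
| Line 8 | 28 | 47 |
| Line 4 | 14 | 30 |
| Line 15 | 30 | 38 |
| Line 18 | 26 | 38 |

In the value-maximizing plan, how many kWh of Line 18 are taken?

13

Sort by value density: Line 4 30/14≈2.14, Line 8 47/28≈1.68, Line 18 38/26≈1.46, Line 15 38/30≈1.27, Line 16 7/10≈0.7.
All 14 kWh of Line 4 fit (value 30) — 41 remain.
Line 8: take in full, 28 kWh for value 47 — 13 left.
Fill the last 13 kWh with part of Line 18: 13/26 of it earns 19.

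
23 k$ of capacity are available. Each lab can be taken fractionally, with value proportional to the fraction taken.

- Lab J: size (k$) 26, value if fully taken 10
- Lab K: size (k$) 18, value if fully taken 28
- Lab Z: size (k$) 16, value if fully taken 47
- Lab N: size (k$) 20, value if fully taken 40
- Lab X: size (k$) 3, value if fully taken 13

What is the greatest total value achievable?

Sort by value density: Lab X 13/3≈4.33, Lab Z 47/16≈2.94, Lab N 40/20≈2, Lab K 28/18≈1.56, Lab J 10/26≈0.385.
All 3 k$ of Lab X fit (value 13) ; 20 remain.
All 16 k$ of Lab Z fit (value 47) ; 4 remain.
Only 4 k$ remain; take 4/20 of Lab N for value 40×4/20 = 8.
Total value = 68.

68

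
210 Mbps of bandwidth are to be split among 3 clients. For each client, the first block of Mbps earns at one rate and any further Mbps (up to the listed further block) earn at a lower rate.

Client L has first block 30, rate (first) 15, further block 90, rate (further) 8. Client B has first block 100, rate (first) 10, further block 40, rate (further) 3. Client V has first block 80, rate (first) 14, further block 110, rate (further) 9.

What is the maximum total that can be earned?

Rank every tier by rate: Client L/tier1 15 > Client V/tier1 14 > Client B/tier1 10 > Client V/tier2 9 > Client L/tier2 8 > Client B/tier2 3.
Client L tier1 at 15: fill all 30 — 180 left.
Client V tier1 at 14: fill all 80 — 100 left.
Client B/tier1 (10): +100 — 0 left.
Total = 15×30 + 14×80 + 10×100 = 2570.

2570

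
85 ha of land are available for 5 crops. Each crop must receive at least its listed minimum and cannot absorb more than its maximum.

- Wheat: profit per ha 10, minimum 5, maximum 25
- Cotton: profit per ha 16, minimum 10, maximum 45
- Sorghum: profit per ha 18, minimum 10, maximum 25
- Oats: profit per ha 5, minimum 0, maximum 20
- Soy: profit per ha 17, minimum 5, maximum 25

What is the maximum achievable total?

Meeting every minimum uses 5+10+10+0+5 = 30 ha, leaving 55.
Highest profit per ha first: Sorghum 18 > Soy 17 > Cotton 16 > Wheat 10 > Oats 5.
Sorghum: +15 to 25 (cap) — 40 left.
Soy: +20 to 25 (cap) — 20 left.
Only 20 left; Cotton takes them to reach 30.
Total = 10×5 + 16×30 + 18×25 + 17×25 = 1405.

1405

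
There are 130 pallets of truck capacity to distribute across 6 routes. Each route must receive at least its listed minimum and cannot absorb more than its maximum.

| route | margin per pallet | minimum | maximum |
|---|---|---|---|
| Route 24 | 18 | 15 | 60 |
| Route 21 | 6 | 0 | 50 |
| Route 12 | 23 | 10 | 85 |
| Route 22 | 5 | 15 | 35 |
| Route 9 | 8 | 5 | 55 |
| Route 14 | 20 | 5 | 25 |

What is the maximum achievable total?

Meeting every minimum uses 15+0+10+15+5+5 = 50 pallets, leaving 80.
Rank by margin per pallet: Route 12 23 > Route 14 20 > Route 24 18 > Route 9 8 > Route 21 6 > Route 22 5.
Route 12 takes 75 more to reach its cap of 85 — 5 left.
Route 14 has room for 20 more but only 5 remain, so it gets 10.
Total = 18×15 + 23×85 + 5×15 + 8×5 + 20×10 = 2540.

2540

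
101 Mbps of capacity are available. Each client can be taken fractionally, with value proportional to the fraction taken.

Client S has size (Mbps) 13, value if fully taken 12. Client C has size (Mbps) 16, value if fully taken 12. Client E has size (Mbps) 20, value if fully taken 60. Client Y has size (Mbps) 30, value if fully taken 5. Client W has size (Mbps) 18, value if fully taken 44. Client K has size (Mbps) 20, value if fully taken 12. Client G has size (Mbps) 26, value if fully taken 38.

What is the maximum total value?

170.8

Best value per unit of size first: Client E 60/20≈3, Client W 44/18≈2.44, Client G 38/26≈1.46, Client S 12/13≈0.923, Client C 12/16≈0.75, Client K 12/20≈0.6, Client Y 5/30≈0.167.
Take all of Client E (20 Mbps, value 60) → 81 Mbps left.
Client W: take in full, 18 Mbps for value 44 → 63 left.
All 26 Mbps of Client G fit (value 38) → 37 remain.
Take all of Client S (13 Mbps, value 12) → 24 Mbps left.
All 16 Mbps of Client C fit (value 12) → 8 remain.
8 Mbps left: a 8/20 share of Client K gives 12×8/20 = 4.8.
Total value = 170.8.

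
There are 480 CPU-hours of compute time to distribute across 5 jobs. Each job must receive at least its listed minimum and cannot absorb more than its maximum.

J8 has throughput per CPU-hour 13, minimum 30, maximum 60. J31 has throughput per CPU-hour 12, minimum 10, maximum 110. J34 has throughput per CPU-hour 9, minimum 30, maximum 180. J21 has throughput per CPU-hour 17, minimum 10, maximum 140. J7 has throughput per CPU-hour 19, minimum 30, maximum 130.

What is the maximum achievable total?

7310

Meeting every minimum uses 30+10+30+10+30 = 110 CPU-hours, leaving 370.
Order the jobs by throughput per CPU-hour: J7 19 > J21 17 > J8 13 > J31 12 > J34 9.
J7 takes 100 more to reach its cap of 130 ; 270 left.
J21 takes 130 more to reach its cap of 140 ; 140 left.
J8 takes 30 more to reach its cap of 60 ; 110 left.
Give J31 100 more to hit its cap of 110 ; 10 left.
J34: +10 (room for 150) → 40. Pool exhausted.
Total = 13×60 + 12×110 + 9×40 + 17×140 + 19×130 = 7310.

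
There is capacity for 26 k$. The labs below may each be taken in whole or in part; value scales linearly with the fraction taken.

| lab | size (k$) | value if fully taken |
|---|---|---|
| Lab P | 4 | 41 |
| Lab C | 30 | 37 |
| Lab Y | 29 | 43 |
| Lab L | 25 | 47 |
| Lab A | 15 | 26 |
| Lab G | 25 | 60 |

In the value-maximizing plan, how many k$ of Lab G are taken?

22

Rank by value-to-size ratio: Lab P 41/4≈10.2, Lab G 60/25≈2.4, Lab L 47/25≈1.88, Lab A 26/15≈1.73, Lab Y 43/29≈1.48, Lab C 37/30≈1.23.
Lab P: take in full, 4 k$ for value 41 ; 22 left.
22 k$ left: a 22/25 share of Lab G gives 60×22/25 = 52.8.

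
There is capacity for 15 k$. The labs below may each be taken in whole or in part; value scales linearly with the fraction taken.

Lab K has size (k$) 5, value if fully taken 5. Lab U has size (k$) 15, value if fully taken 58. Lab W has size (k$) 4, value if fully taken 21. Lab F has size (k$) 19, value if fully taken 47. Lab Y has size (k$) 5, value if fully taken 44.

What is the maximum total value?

88.2

Best value per unit of size first: Lab Y 44/5≈8.8, Lab W 21/4≈5.25, Lab U 58/15≈3.87, Lab F 47/19≈2.47, Lab K 5/5≈1.
All 5 k$ of Lab Y fit (value 44) → 10 remain.
Take all of Lab W (4 k$, value 21) → 6 k$ left.
Fill the last 6 k$ with part of Lab U: 6/15 of it earns 23.2.
Total value = 88.2.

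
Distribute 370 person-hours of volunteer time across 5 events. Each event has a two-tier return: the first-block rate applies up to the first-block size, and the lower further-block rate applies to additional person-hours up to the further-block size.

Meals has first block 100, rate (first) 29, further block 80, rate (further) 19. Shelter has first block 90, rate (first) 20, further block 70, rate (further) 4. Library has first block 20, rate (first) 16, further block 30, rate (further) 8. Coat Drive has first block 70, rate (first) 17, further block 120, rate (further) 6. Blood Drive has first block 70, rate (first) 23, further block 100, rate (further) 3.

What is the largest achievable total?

8340

Treat each block as its own option and order by rate: Meals/T1 29 > Blood Drive/T1 23 > Shelter/T1 20 > Meals/T2 19 > Coat Drive/T1 17 > Library/T1 16 > Library/T2 8 > Coat Drive/T2 6 > Shelter/T2 4 > Blood Drive/T2 3.
Meals/T1 (29): +100 → 270 left.
Fill Blood Drive T1 block (70 at 23) → 200 left.
Shelter T1 at 20: fill all 90 → 110 left.
Fill Meals T2 block (80 at 19) → 30 left.
30 remain; put them into Coat Drive T1 at 17.
Total = 29×100 + 23×70 + 20×90 + 19×80 + 17×30 = 8340.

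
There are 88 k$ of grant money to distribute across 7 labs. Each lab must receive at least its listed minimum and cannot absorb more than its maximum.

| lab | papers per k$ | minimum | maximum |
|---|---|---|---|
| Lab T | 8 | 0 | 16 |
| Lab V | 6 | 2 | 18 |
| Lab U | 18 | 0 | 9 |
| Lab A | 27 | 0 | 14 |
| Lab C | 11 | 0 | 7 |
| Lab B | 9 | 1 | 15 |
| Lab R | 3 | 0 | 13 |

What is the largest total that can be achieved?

1015

Meeting every minimum uses 0+2+0+0+0+1+0 = 3 k$, leaving 85.
Rank by papers per k$: Lab A 27 > Lab U 18 > Lab C 11 > Lab B 9 > Lab T 8 > Lab V 6 > Lab R 3.
Lab A takes 14 more to reach its cap of 14 ; 71 left.
Give Lab U 9 more to hit its cap of 9 ; 62 left.
Lab C takes 7 more to reach its cap of 7 ; 55 left.
Lab B: +14 to 15 (cap) ; 41 left.
Lab T takes 16 more to reach its cap of 16 ; 25 left.
Give Lab V 16 more to hit its cap of 18 ; 9 left.
Only 9 left; Lab R takes them to reach 9.
Total = 8×16 + 6×18 + 18×9 + 27×14 + 11×7 + 9×15 + 3×9 = 1015.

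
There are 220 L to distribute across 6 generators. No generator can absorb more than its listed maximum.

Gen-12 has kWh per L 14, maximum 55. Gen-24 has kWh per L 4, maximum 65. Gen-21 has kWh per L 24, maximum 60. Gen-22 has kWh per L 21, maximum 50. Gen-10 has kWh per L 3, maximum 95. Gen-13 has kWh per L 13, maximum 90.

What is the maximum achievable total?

3975

Order the generators by kWh per L: Gen-21 24 > Gen-22 21 > Gen-12 14 > Gen-13 13 > Gen-24 4 > Gen-10 3.
Give Gen-21 60 to hit its cap of 60 — 160 left.
Gen-22: +50 to 50 (cap) — 110 left.
Gen-12: +55 to 55 (cap) — 55 left.
Gen-13: +55 (room for 90) → 55. Pool exhausted.
Total = 14×55 + 24×60 + 21×50 + 13×55 = 3975.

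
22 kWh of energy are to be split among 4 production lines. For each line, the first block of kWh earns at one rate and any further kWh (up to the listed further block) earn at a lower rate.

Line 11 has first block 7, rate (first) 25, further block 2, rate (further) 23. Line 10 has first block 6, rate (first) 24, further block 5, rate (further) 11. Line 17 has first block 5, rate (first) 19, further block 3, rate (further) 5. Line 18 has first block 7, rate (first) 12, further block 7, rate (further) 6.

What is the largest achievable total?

484

Order all 8 blocks by rate: Line 11/T1 25 > Line 10/T1 24 > Line 11/T2 23 > Line 17/T1 19 > Line 18/T1 12 > Line 10/T2 11 > Line 18/T2 6 > Line 17/T2 5.
Fill Line 11 T1 block (7 at 25) — 15 left.
Line 10 T1 at 24: fill all 6 — 9 left.
Fill Line 11 T2 block (2 at 23) — 7 left.
Line 17/T1 (19): +5 — 2 left.
Line 18/T1: +2 of 7 at 12; pool empty.
Total = 25×7 + 24×6 + 23×2 + 19×5 + 12×2 = 484.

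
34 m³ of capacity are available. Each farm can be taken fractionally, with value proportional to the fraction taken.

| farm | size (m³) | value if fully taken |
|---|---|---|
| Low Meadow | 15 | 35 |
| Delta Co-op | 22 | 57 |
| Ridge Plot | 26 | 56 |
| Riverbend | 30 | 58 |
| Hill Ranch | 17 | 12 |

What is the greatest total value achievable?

Sort by value density: Delta Co-op 57/22≈2.59, Low Meadow 35/15≈2.33, Ridge Plot 56/26≈2.15, Riverbend 58/30≈1.93, Hill Ranch 12/17≈0.706.
Delta Co-op: take in full, 22 m³ for value 57 ; 12 left.
12 m³ left: a 12/15 share of Low Meadow gives 35×12/15 = 28.
Total value = 85.

85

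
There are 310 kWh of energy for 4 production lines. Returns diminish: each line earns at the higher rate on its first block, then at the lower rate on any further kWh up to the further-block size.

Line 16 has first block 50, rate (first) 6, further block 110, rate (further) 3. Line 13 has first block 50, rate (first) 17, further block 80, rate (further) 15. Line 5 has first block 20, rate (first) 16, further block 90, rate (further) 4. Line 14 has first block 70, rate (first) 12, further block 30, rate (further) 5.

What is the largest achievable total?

3700

Treat each block as its own option and order by rate: Line 13/tier1 17 > Line 5/tier1 16 > Line 13/tier2 15 > Line 14/tier1 12 > Line 16/tier1 6 > Line 14/tier2 5 > Line 5/tier2 4 > Line 16/tier2 3.
Line 13/tier1 (17): +50 ; 260 left.
Fill Line 5 tier1 block (20 at 16) ; 240 left.
Line 13 tier2 at 15: fill all 80 ; 160 left.
Fill Line 14 tier1 block (70 at 12) ; 90 left.
Fill Line 16 tier1 block (50 at 6) ; 40 left.
Line 14 tier2 at 5: fill all 30 ; 10 left.
Line 5 tier2 at 4: only 10 left, fill 10.
Total = 17×50 + 16×20 + 15×80 + 12×70 + 6×50 + 5×30 + 4×10 = 3700.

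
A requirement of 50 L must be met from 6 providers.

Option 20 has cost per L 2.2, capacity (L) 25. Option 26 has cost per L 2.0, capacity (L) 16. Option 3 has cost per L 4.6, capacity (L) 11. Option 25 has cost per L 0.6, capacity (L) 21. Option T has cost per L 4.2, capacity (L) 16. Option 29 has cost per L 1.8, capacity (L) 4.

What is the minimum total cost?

Fill from the cheapest provider first.
Take 21 from Option 25 at 0.6 — need 29 more.
Take 4 from Option 29 at 1.8 — need 25 more.
Take 16 from Option 26 at 2.0 — need 9 more.
Take 9 from Option 20 at 2.2 to finish.
Option T, Option 3: unused.
Cost = 21×0.6 + 4×1.8 + 16×2.0 + 9×2.2 = 71.6.

71.6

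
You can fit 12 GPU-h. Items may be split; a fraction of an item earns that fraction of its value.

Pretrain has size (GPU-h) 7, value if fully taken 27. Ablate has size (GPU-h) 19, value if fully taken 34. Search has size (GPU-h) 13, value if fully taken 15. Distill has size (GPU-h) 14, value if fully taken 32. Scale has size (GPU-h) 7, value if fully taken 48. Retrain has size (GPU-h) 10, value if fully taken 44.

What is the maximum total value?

Rank by value-to-size ratio: Scale 48/7≈6.86, Retrain 44/10≈4.4, Pretrain 27/7≈3.86, Distill 32/14≈2.29, Ablate 34/19≈1.79, Search 15/13≈1.15.
Take all of Scale (7 GPU-h, value 48) → 5 GPU-h left.
Only 5 GPU-h remain; take 5/10 of Retrain for value 44×5/10 = 22.
Total value = 70.

70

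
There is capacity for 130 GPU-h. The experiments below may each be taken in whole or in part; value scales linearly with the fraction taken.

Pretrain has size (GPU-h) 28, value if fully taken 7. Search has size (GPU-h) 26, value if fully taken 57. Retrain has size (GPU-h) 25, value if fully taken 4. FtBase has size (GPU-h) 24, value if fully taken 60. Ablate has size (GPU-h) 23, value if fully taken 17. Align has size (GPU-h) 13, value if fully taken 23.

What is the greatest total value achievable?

166.56

Best value per unit of size first: FtBase 60/24≈2.5, Search 57/26≈2.19, Align 23/13≈1.77, Ablate 17/23≈0.739, Pretrain 7/28≈0.25, Retrain 4/25≈0.16.
FtBase: take in full, 24 GPU-h for value 60 — 106 left.
All 26 GPU-h of Search fit (value 57) — 80 remain.
All 13 GPU-h of Align fit (value 23) — 67 remain.
Ablate: take in full, 23 GPU-h for value 17 — 44 left.
Take all of Pretrain (28 GPU-h, value 7) — 16 GPU-h left.
16 GPU-h left: a 16/25 share of Retrain gives 4×16/25 = 2.56.
Total value = 166.56.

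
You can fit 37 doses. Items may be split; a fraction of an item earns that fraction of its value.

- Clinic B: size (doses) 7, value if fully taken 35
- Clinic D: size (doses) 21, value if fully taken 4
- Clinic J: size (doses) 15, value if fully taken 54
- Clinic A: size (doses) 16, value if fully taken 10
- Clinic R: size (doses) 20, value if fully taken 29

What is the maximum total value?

Rank by value-to-size ratio: Clinic B 35/7≈5, Clinic J 54/15≈3.6, Clinic R 29/20≈1.45, Clinic A 10/16≈0.625, Clinic D 4/21≈0.19.
Take all of Clinic B (7 doses, value 35) → 30 doses left.
Take all of Clinic J (15 doses, value 54) → 15 doses left.
Only 15 doses remain; take 15/20 of Clinic R for value 29×15/20 = 21.75.
Total value = 110.75.

110.75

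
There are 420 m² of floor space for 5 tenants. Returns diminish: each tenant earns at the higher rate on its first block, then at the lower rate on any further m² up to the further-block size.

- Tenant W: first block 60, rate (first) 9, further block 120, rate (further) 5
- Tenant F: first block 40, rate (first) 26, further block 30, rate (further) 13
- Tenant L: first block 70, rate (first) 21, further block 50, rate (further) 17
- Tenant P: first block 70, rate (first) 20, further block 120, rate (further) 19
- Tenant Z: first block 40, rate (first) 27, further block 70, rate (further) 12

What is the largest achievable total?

Treat each block as its own option and order by rate: Tenant Z/first 27 > Tenant F/first 26 > Tenant L/first 21 > Tenant P/first 20 > Tenant P/second 19 > Tenant L/second 17 > Tenant F/second 13 > Tenant Z/second 12 > Tenant W/first 9 > Tenant W/second 5.
Fill Tenant Z first block (40 at 27) ; 380 left.
Tenant F/first (26): +40 ; 340 left.
Tenant L first at 21: fill all 70 ; 270 left.
Tenant P first at 20: fill all 70 ; 200 left.
Fill Tenant P second block (120 at 19) ; 80 left.
Tenant L second at 17: fill all 50 ; 30 left.
Tenant F/second (13): +30 ; 0 left.
Total = 27×40 + 26×40 + 21×70 + 20×70 + 19×120 + 17×50 + 13×30 = 8510.

8510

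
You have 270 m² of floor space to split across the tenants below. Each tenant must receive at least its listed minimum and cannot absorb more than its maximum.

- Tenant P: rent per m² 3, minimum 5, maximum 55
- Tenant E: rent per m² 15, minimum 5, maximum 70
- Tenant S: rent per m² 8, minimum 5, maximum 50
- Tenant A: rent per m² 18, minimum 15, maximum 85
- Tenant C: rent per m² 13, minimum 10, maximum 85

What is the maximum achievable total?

Meeting every minimum uses 5+5+5+15+10 = 40 m², leaving 230.
Order the tenants by rent per m²: Tenant A 18 > Tenant E 15 > Tenant C 13 > Tenant S 8 > Tenant P 3.
Give Tenant A 70 more to hit its cap of 85 → 160 left.
Tenant E: +65 to 70 (cap) → 95 left.
Tenant C takes 75 more to reach its cap of 85 → 20 left.
Tenant S: +20 (room for 45) → 25. Pool exhausted.
Total = 3×5 + 15×70 + 8×25 + 18×85 + 13×85 = 3900.

3900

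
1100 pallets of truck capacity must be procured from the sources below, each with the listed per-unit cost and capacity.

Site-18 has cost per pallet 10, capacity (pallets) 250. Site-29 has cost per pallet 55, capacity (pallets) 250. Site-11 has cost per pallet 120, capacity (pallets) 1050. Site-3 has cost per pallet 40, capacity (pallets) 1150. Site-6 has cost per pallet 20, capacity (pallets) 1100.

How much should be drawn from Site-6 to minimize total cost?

850

Use sources in increasing cost order.
Take 250 from Site-18 at 10 ; need 850 more.
Site-6 (20): take the remaining 850 ; done.
Site-3, Site-29, Site-11: unused.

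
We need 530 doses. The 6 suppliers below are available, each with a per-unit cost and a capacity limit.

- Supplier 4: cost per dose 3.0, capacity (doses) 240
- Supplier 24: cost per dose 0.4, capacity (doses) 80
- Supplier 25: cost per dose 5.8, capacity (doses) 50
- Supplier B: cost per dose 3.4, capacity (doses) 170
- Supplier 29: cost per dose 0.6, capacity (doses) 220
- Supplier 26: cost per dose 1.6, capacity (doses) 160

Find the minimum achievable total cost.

Use suppliers in increasing cost order.
Take 80 from Supplier 24 at 0.4 ; need 450 more.
Supplier 29 (0.6): use full 220 ; 230 doses to go.
Supplier 26 at 1.6: take all 160 doses ; 70 still needed.
Take 70 from Supplier 4 at 3.0 to finish.
Supplier B, Supplier 25: unused.
Cost = 80×0.4 + 220×0.6 + 160×1.6 + 70×3.0 = 630.

630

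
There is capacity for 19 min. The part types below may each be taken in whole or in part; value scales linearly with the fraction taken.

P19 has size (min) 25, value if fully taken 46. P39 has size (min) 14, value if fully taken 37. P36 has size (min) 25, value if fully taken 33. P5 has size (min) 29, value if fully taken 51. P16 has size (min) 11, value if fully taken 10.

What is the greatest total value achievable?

46.2

Rank by value-to-size ratio: P39 37/14≈2.64, P19 46/25≈1.84, P5 51/29≈1.76, P36 33/25≈1.32, P16 10/11≈0.909.
P39: take in full, 14 min for value 37 — 5 left.
5 min left: a 5/25 share of P19 gives 46×5/25 = 9.2.
Total value = 46.2.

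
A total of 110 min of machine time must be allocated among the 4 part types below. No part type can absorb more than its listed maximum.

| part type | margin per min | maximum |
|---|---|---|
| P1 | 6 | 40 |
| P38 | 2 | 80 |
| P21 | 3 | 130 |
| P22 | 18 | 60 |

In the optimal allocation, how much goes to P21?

10

Rank by margin per min: P22 18 > P1 6 > P21 3 > P38 2.
Give P22 60 to hit its cap of 60 ; 50 left.
Give P1 40 to hit its cap of 40 ; 10 left.
Only 10 left; P21 takes them to reach 10.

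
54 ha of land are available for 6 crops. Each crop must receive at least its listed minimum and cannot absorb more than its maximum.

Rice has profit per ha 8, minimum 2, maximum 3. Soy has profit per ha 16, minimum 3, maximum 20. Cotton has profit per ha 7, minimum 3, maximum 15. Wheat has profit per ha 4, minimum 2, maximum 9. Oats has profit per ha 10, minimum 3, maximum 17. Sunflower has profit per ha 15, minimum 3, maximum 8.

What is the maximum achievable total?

Meeting every minimum uses 2+3+3+2+3+3 = 16 ha, leaving 38.
Highest profit per ha first: Soy 16 > Sunflower 15 > Oats 10 > Rice 8 > Cotton 7 > Wheat 4.
Give Soy 17 more to hit its cap of 20 → 21 left.
Sunflower takes 5 more to reach its cap of 8 → 16 left.
Oats takes 14 more to reach its cap of 17 → 2 left.
Rice takes 1 more to reach its cap of 3 → 1 left.
Cotton has room for 12 more but only 1 remain, so it gets 4.
Total = 8×3 + 16×20 + 7×4 + 4×2 + 10×17 + 15×8 = 670.

670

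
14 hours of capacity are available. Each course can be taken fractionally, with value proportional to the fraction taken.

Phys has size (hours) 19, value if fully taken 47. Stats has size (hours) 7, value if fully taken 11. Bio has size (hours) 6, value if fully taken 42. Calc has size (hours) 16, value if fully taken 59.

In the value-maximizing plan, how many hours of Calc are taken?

Best value per unit of size first: Bio 42/6≈7, Calc 59/16≈3.69, Phys 47/19≈2.47, Stats 11/7≈1.57.
Bio: take in full, 6 hours for value 42 ; 8 left.
Fill the last 8 hours with part of Calc: 8/16 of it earns 29.5.

8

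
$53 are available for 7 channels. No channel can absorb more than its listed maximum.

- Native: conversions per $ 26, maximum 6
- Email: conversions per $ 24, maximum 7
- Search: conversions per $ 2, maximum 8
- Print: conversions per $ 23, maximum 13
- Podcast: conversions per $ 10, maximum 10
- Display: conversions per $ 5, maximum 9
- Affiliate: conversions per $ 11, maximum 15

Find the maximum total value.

898

Rank by conversions per $: Native 26 > Email 24 > Print 23 > Affiliate 11 > Podcast 10 > Display 5 > Search 2.
Native: +6 to 6 (cap) → 47 left.
Email takes 7 to reach its cap of 7 → 40 left.
Print: +13 to 13 (cap) → 27 left.
Affiliate: +15 to 15 (cap) → 12 left.
Give Podcast 10 to hit its cap of 10 → 2 left.
Only 2 left; Display takes them to reach 2.
Total = 26×6 + 24×7 + 23×13 + 10×10 + 5×2 + 11×15 = 898.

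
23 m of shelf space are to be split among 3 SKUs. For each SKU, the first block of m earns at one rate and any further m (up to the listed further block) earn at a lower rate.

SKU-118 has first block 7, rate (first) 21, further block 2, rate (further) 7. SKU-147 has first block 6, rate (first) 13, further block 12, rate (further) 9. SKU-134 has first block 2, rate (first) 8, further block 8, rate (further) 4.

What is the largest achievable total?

Rank every tier by rate: SKU-118/tier1 21 > SKU-147/tier1 13 > SKU-147/tier2 9 > SKU-134/tier1 8 > SKU-118/tier2 7 > SKU-134/tier2 4.
Fill SKU-118 tier1 block (7 at 21) ; 16 left.
SKU-147 tier1 at 13: fill all 6 ; 10 left.
10 remain; put them into SKU-147 tier2 at 9.
Total = 21×7 + 13×6 + 9×10 = 315.

315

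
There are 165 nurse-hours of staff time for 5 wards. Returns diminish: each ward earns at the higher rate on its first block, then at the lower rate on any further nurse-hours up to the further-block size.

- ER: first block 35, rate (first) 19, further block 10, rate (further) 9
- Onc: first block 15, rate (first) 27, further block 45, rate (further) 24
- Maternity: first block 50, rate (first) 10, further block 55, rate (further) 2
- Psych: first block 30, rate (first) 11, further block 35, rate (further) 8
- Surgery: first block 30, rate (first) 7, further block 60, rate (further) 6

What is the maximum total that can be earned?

2880

Rank every tier by rate: Onc/first 27 > Onc/second 24 > ER/first 19 > Psych/first 11 > Maternity/first 10 > ER/second 9 > Psych/second 8 > Surgery/first 7 > Surgery/second 6 > Maternity/second 2.
Onc/first (27): +15 ; 150 left.
Onc second at 24: fill all 45 ; 105 left.
ER/first (19): +35 ; 70 left.
Psych first at 11: fill all 30 ; 40 left.
Maternity first at 10: only 40 left, fill 40.
Total = 27×15 + 24×45 + 19×35 + 11×30 + 10×40 = 2880.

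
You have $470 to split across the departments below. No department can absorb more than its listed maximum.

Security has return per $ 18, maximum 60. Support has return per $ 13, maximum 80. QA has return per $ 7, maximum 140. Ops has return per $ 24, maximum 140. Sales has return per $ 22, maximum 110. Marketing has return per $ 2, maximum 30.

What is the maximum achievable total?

Order the departments by return per $: Ops 24 > Sales 22 > Security 18 > Support 13 > QA 7 > Marketing 2.
Give Ops 140 to hit its cap of 140 — 330 left.
Sales takes 110 to reach its cap of 110 — 220 left.
Security: +60 to 60 (cap) — 160 left.
Support takes 80 to reach its cap of 80 — 80 left.
QA: +80 (room for 140) → 80. Pool exhausted.
Total = 18×60 + 13×80 + 7×80 + 24×140 + 22×110 = 8460.

8460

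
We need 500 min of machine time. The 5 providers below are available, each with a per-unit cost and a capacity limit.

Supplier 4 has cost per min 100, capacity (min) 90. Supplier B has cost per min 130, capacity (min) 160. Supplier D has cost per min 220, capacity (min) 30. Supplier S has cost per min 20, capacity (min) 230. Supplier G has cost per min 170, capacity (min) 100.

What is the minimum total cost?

37800

Fill from the cheapest provider first.
Take 230 from Supplier S at 20 → need 270 more.
Take 90 from Supplier 4 at 100 → need 180 more.
Take 160 from Supplier B at 130 → need 20 more.
Supplier G at 170: take 20 of its 100 → requirement met.
Supplier D: unused.
Cost = 230×20 + 90×100 + 160×130 + 20×170 = 37800.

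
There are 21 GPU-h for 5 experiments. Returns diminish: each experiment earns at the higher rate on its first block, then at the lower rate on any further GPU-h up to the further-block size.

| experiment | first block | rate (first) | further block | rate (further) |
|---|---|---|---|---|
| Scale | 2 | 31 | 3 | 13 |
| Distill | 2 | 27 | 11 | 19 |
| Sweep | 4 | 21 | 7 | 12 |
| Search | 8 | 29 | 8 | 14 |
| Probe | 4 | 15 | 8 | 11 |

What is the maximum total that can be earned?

527

Rank every tier by rate: Scale/first 31 > Search/first 29 > Distill/first 27 > Sweep/first 21 > Distill/second 19 > Probe/first 15 > Search/second 14 > Scale/second 13 > Sweep/second 12 > Probe/second 11.
Scale first at 31: fill all 2 → 19 left.
Search/first (29): +8 → 11 left.
Fill Distill first block (2 at 27) → 9 left.
Fill Sweep first block (4 at 21) → 5 left.
Distill/second: +5 of 11 at 19; pool empty.
Total = 31×2 + 29×8 + 27×2 + 21×4 + 19×5 = 527.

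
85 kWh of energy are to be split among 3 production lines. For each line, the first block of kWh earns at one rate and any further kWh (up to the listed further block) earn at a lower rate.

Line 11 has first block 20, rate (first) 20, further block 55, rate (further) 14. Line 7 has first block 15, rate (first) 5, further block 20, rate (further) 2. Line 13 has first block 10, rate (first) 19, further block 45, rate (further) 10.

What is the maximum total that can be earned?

1360

Order all 6 blocks by rate: Line 11/T1 20 > Line 13/T1 19 > Line 11/T2 14 > Line 13/T2 10 > Line 7/T1 5 > Line 7/T2 2.
Line 11/T1 (20): +20 — 65 left.
Fill Line 13 T1 block (10 at 19) — 55 left.
Line 11/T2 (14): +55 — 0 left.
Total = 20×20 + 19×10 + 14×55 = 1360.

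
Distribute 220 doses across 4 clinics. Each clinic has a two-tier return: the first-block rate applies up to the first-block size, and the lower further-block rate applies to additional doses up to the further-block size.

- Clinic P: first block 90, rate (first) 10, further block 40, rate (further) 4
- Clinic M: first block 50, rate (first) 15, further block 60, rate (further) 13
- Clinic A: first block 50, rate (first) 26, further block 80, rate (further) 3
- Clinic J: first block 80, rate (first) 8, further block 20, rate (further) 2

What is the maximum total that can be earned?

3430

Treat each block as its own option and order by rate: Clinic A/T1 26 > Clinic M/T1 15 > Clinic M/T2 13 > Clinic P/T1 10 > Clinic J/T1 8 > Clinic P/T2 4 > Clinic A/T2 3 > Clinic J/T2 2.
Clinic A T1 at 26: fill all 50 ; 170 left.
Clinic M/T1 (15): +50 ; 120 left.
Fill Clinic M T2 block (60 at 13) ; 60 left.
Clinic P T1 at 10: only 60 left, fill 60.
Total = 26×50 + 15×50 + 13×60 + 10×60 = 3430.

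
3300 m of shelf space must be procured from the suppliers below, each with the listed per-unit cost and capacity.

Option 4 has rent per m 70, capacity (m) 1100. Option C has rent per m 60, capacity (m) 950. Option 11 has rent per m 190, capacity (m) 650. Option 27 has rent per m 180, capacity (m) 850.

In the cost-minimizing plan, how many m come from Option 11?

400

Use suppliers in increasing cost order.
Option C (60): use full 950 ; 2350 m to go.
Option 4 at 70: take all 1100 m ; 1250 still needed.
Option 27 (180): use full 850 ; 400 m to go.
Option 11 at 190: take 400 of its 650 ; requirement met.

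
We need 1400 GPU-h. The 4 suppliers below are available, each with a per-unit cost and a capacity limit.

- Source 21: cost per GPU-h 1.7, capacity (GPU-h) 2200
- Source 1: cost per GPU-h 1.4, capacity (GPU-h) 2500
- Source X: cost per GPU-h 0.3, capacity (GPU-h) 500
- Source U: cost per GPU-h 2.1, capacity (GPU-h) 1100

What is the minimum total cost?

1410

Fill from the cheapest supplier first.
Source X (0.3): use full 500 ; 900 GPU-h to go.
Take 900 from Source 1 at 1.4 to finish.
Source 21, Source U: unused.
Cost = 500×0.3 + 900×1.4 = 1410.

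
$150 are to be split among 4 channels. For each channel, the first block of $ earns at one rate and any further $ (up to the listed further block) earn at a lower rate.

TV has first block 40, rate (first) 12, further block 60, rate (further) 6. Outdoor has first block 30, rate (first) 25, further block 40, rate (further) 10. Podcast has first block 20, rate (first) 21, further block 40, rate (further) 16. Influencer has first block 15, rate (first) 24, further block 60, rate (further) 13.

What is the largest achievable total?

2755

Treat each block as its own option and order by rate: Outdoor/first 25 > Influencer/first 24 > Podcast/first 21 > Podcast/second 16 > Influencer/second 13 > TV/first 12 > Outdoor/second 10 > TV/second 6.
Outdoor/first (25): +30 — 120 left.
Fill Influencer first block (15 at 24) — 105 left.
Fill Podcast first block (20 at 21) — 85 left.
Fill Podcast second block (40 at 16) — 45 left.
Influencer/second: +45 of 60 at 13; pool empty.
Total = 25×30 + 24×15 + 21×20 + 16×40 + 13×45 = 2755.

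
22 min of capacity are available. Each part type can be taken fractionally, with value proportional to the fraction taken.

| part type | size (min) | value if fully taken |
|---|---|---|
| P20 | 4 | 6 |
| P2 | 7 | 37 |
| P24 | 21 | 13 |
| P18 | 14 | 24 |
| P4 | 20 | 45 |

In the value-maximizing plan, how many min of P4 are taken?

Best value per unit of size first: P2 37/7≈5.29, P4 45/20≈2.25, P18 24/14≈1.71, P20 6/4≈1.5, P24 13/21≈0.619.
Take all of P2 (7 min, value 37) ; 15 min left.
15 min left: a 15/20 share of P4 gives 45×15/20 = 33.75.

15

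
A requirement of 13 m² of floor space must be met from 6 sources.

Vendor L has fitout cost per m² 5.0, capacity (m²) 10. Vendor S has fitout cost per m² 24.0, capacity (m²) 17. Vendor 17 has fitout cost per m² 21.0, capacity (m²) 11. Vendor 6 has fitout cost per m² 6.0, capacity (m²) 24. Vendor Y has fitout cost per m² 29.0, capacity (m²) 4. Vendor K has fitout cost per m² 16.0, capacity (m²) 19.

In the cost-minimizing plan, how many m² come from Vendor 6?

3

Use sources in increasing cost order.
Vendor L at 5.0: take all 10 m² — 3 still needed.
Take 3 from Vendor 6 at 6.0 to finish.
Vendor K, Vendor 17, Vendor S, Vendor Y: unused.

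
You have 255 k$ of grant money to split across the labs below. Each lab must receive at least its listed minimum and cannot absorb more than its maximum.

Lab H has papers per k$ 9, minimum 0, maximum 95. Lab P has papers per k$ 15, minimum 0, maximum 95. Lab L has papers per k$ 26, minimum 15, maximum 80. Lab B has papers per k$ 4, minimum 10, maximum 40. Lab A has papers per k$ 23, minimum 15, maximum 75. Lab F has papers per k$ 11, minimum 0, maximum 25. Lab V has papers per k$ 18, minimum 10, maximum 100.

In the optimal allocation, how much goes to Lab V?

90

Meeting every minimum uses 0+0+15+10+15+0+10 = 50 k$, leaving 205.
Highest papers per k$ first: Lab L 26 > Lab A 23 > Lab V 18 > Lab P 15 > Lab F 11 > Lab H 9 > Lab B 4.
Lab L: +65 to 80 (cap) — 140 left.
Give Lab A 60 more to hit its cap of 75 — 80 left.
Lab V: +80 (room for 90) → 90. Pool exhausted.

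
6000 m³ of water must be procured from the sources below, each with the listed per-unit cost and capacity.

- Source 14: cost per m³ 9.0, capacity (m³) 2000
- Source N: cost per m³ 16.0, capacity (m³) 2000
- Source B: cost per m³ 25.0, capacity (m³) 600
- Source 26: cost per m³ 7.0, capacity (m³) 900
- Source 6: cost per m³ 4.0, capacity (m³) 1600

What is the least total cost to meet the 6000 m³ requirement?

54700

Fill from the cheapest source first.
Source 6 at 4.0: take all 1600 m³ → 4400 still needed.
Take 900 from Source 26 at 7.0 → need 3500 more.
Take 2000 from Source 14 at 9.0 → need 1500 more.
Take 1500 from Source N at 16.0 to finish.
Source B: unused.
Cost = 1600×4.0 + 900×7.0 + 2000×9.0 + 1500×16.0 = 54700.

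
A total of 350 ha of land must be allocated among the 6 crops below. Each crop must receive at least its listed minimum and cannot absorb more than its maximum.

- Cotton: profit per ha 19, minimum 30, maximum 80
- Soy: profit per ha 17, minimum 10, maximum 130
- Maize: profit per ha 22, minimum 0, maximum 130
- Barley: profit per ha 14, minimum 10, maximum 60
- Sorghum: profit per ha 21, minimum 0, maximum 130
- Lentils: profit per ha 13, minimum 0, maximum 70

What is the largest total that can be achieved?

7230

Meeting every minimum uses 30+10+0+10+0+0 = 50 ha, leaving 300.
Order the crops by profit per ha: Maize 22 > Sorghum 21 > Cotton 19 > Soy 17 > Barley 14 > Lentils 13.
Maize takes 130 more to reach its cap of 130 → 170 left.
Sorghum: +130 to 130 (cap) → 40 left.
Only 40 left; Cotton takes them to reach 70.
Total = 19×70 + 17×10 + 22×130 + 14×10 + 21×130 = 7230.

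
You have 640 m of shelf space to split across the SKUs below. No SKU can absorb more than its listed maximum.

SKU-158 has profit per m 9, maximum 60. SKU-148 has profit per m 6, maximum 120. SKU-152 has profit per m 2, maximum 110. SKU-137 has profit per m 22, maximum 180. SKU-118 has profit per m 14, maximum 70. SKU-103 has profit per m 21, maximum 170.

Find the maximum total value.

9850

Rank by profit per m: SKU-137 22 > SKU-103 21 > SKU-118 14 > SKU-158 9 > SKU-148 6 > SKU-152 2.
SKU-137: +180 to 180 (cap) ; 460 left.
SKU-103: +170 to 170 (cap) ; 290 left.
SKU-118 takes 70 to reach its cap of 70 ; 220 left.
SKU-158 takes 60 to reach its cap of 60 ; 160 left.
SKU-148: +120 to 120 (cap) ; 40 left.
SKU-152: +40 (room for 110) → 40. Pool exhausted.
Total = 9×60 + 6×120 + 2×40 + 22×180 + 14×70 + 21×170 = 9850.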